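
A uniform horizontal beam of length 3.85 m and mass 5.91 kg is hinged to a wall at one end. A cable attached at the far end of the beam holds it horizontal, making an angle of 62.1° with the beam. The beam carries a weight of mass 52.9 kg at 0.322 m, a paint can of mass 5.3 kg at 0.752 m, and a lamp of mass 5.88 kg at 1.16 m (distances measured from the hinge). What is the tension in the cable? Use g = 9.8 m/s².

T ≈ 113 N

Choose the hinge as the axis so the unknown hinge reaction has zero arm there.
Beam weight: 5.91 × 9.8 = 57.92 N down at 1.925 m → arm 1.925 m, τ = 57.92 × 1.925 = 111.5 N·m clockwise.
Weight: 52.9 × 9.8 = 518.4 N down at 0.322 m → arm 0.322 m, τ = 518.4 × 0.322 = 166.9 N·m clockwise.
Paint can: 5.3 × 9.8 = 51.94 N down at 0.752 m → arm 0.752 m, τ = 51.94 × 0.752 = 39.06 N·m clockwise.
Lamp: 5.88 × 9.8 = 57.62 N down at 1.16 m → arm 1.16 m, τ = 57.62 × 1.16 = 66.84 N·m clockwise.
Total clockwise load moment = 384.3 N·m.
The cable tension T acts at 3.85 m; only its component perpendicular to the beam, T sinθ, produces torque. sin 62.1° = 0.8838.
For rotational equilibrium, T × 3.85 × 0.8838 = 384.3, so T = 384.3 / 3.403 = 113 N.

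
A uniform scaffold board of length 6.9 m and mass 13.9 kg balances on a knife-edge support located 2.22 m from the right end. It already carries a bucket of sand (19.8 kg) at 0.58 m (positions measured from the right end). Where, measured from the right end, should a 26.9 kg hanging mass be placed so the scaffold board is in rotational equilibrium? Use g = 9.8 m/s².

x ≈ 2.79 m from the right end

About the knife-edge support (at 2.22 m from the right end):
Beam weight: 13.9 × 9.8 = 136.2 N down at 3.45 m → arm 1.23 m, τ = 136.2 × 1.23 = 167.5 N·m counterclockwise.
Bucket of sand: 19.8 × 9.8 = 194 N down at 0.58 m → arm 1.64 m, τ = 194 × 1.64 = 318.2 N·m clockwise.
Net moment of existing loads = 150.7 N·m clockwise.
The hanging mass weighs 26.9 × 9.8 = 263.6 N and must supply an equal counterclockwise moment, so its lever arm about the knife-edge support is 150.7 / 263.6 = 0.572 m.
That puts it at 2.22 + 0.572 = 2.79 m from the right end.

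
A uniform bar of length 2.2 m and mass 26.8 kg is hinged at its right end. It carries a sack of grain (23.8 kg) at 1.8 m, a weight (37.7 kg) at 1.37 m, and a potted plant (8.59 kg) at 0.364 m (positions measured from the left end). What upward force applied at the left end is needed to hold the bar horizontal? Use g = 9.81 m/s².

Choose the right end as the axis so the unknown pivot reaction has zero arm there.
Beam weight: 26.8 × 9.81 = 262.9 N down at 1.1 m → arm 1.1 m, τ = 262.9 × 1.1 = 289.2 N·m counterclockwise.
Sack of grain: 23.8 × 9.81 = 233.5 N down at 1.8 m → arm 0.4 m, τ = 233.5 × 0.4 = 93.4 N·m counterclockwise.
Weight: 37.7 × 9.81 = 369.8 N down at 1.37 m → arm 0.83 m, τ = 369.8 × 0.83 = 306.9 N·m counterclockwise.
Potted plant: 8.59 × 9.81 = 84.27 N down at 0.364 m → arm 1.836 m, τ = 84.27 × 1.836 = 154.7 N·m counterclockwise.
Net moment of the loads = 844.2 N·m counterclockwise.
The upward force F acts at the left end, arm 2.2 m, giving F × 2.2 clockwise.
Στ = 0 ⇒ F × 2.2 = 844.2 ⇒ F = 844.2 / 2.2 = 384 N.

F ≈ 384 N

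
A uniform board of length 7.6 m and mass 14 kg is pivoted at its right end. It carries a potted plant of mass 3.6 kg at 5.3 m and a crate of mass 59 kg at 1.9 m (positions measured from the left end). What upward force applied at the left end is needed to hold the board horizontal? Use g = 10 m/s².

Taking torques about the right end:
Beam weight: 14 × 10 = 140 N down at 3.8 m → arm 3.8 m, τ = 140 × 3.8 = 532 N·m counterclockwise.
Potted plant: 3.6 × 10 = 36 N down at 5.3 m → arm 2.3 m, τ = 36 × 2.3 = 82.8 N·m counterclockwise.
Crate: 59 × 10 = 590 N down at 1.9 m → arm 5.7 m, τ = 590 × 5.7 = 3363 N·m counterclockwise.
Net moment of the loads = 3978 N·m counterclockwise.
The upward force F acts at the left end, arm 7.6 m, giving F × 7.6 clockwise.
For rotational equilibrium, F × 7.6 = 3978, so F = 3978 / 7.6 = 523 N.

F ≈ 523 N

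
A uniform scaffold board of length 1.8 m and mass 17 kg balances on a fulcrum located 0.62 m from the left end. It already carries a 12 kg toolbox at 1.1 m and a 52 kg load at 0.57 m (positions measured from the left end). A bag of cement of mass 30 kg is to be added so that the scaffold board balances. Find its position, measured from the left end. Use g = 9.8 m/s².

About the fulcrum (at 0.62 m from the left end):
Beam weight: 17 × 9.8 = 166.6 N down at 0.9 m → arm 0.28 m, τ = 166.6 × 0.28 = 46.65 N·m clockwise.
Toolbox: 12 × 9.8 = 117.6 N down at 1.1 m → arm 0.48 m, τ = 117.6 × 0.48 = 56.45 N·m clockwise.
Load: 52 × 9.8 = 509.6 N down at 0.57 m → arm 0.05 m, τ = 509.6 × 0.05 = 25.48 N·m counterclockwise.
Net moment of existing loads = 77.62 N·m clockwise.
The bag of cement weighs 30 × 9.8 = 294 N and must supply an equal counterclockwise moment, so its lever arm about the fulcrum is 77.62 / 294 = 0.264 m.
That puts it at 0.62 − 0.264 = 0.356 m from the left end.

x ≈ 0.356 m from the left end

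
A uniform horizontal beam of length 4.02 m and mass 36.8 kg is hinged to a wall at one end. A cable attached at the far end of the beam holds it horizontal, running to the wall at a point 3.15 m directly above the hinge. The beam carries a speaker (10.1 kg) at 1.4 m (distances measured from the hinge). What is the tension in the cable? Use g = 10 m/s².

Sum moments about the hinge (the unknown hinge reaction has zero arm there).
Beam weight: 36.8 × 10 = 368 N down at 2.01 m → arm 2.01 m, τ = 368 × 2.01 = 739.7 N·m clockwise.
Speaker: 10.1 × 10 = 101 N down at 1.4 m → arm 1.4 m, τ = 101 × 1.4 = 141.4 N·m clockwise.
Total clockwise load moment = 881.1 N·m.
The cable tension T acts at 4.02 m; only its component perpendicular to the beam, T sinθ, produces torque. sinθ = h/√(h²+d²) = 3.15/√(3.15²+4.02²) = 0.6168.
For rotational equilibrium, T × 4.02 × 0.6168 = 881.1, so T = 881.1 / 2.48 = 355 N.

T ≈ 355 N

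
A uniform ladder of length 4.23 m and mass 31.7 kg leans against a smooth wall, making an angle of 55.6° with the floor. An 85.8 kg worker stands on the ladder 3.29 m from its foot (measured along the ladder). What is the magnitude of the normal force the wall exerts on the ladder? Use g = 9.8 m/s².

N_wall ≈ 554 N

About the foot of the ladder:
Ladder weight 31.7×9.8 = 310.7 N acts at 2.115 m along the ladder; its horizontal arm is 2.115·cos55.6° = 1.195 m → τ = 371.3 N·m clockwise.
Worker: 85.8×9.8 = 840.8 N at 3.29 m → arm 1.859 m → τ = 1563 N·m clockwise.
Wall normal N acts horizontally at the top; its moment arm is the height L sinθ = 4.23·sin55.6° = 3.49 m, counterclockwise.
For rotational equilibrium, N × 3.49 = 1934, so N = 554 N.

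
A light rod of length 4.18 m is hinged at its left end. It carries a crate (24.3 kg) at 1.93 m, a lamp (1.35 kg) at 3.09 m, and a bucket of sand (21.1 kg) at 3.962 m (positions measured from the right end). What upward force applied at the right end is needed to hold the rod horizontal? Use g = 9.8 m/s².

About the left end:
Crate: 24.3 × 9.8 = 238.1 N down at 1.93 m → arm 2.25 m, τ = 238.1 × 2.25 = 535.7 N·m clockwise.
Lamp: 1.35 × 9.8 = 13.23 N down at 3.09 m → arm 1.09 m, τ = 13.23 × 1.09 = 14.42 N·m clockwise.
Bucket of sand: 21.1 × 9.8 = 206.8 N down at 3.962 m → arm 0.218 m, τ = 206.8 × 0.218 = 45.08 N·m clockwise.
Net moment of the loads = 595.2 N·m clockwise.
The upward force F acts at the right end, arm 4.18 m, giving F × 4.18 counterclockwise.
For rotational equilibrium, F × 4.18 = 595.2, so F = 595.2 / 4.18 = 142 N.

F ≈ 142 N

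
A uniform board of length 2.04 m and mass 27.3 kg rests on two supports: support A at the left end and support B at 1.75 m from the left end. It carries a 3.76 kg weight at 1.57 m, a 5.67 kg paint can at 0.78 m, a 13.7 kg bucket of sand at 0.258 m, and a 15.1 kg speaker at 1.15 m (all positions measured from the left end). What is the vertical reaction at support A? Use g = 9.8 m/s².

R_A ≈ 311 N

Taking torques about support B:
Beam weight: 27.3 × 9.8 = 267.5 N down at 1.02 m → arm 0.73 m, τ = 267.5 × 0.73 = 195.3 N·m counterclockwise.
Weight: 3.76 × 9.8 = 36.85 N down at 1.57 m → arm 0.18 m, τ = 36.85 × 0.18 = 6.633 N·m counterclockwise.
Paint can: 5.67 × 9.8 = 55.57 N down at 0.78 m → arm 0.97 m, τ = 55.57 × 0.97 = 53.9 N·m counterclockwise.
Bucket of sand: 13.7 × 9.8 = 134.3 N down at 0.258 m → arm 1.492 m, τ = 134.3 × 1.492 = 200.4 N·m counterclockwise.
Speaker: 15.1 × 9.8 = 148 N down at 1.15 m → arm 0.6 m, τ = 148 × 0.6 = 88.8 N·m counterclockwise.
Net load moment about support B = 545 N·m counterclockwise.
Reaction R at support A is upward at 0 m, arm 1.75 m → moment R × 1.75 clockwise.
For rotational equilibrium, R × 1.75 = 545, so R = 311 N.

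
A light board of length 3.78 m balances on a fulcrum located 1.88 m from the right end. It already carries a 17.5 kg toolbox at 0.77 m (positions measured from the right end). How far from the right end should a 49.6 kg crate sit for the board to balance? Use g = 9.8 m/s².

x ≈ 2.27 m from the right end

Take moments about the fulcrum (at 1.88 m from the right end).
Toolbox: 17.5 × 9.8 = 171.5 N down at 0.77 m → arm 1.11 m, τ = 171.5 × 1.11 = 190.4 N·m clockwise.
Net moment of existing loads = 190.4 N·m clockwise.
The crate weighs 49.6 × 9.8 = 486.1 N and must supply an equal counterclockwise moment, so its lever arm about the fulcrum is 190.4 / 486.1 = 0.392 m.
That puts it at 1.88 + 0.392 = 2.27 m from the right end.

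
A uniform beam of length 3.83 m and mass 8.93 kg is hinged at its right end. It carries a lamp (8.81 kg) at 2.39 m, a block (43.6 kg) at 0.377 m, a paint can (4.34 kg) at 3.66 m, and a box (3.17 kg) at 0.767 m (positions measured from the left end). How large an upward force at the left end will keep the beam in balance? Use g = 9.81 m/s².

Take moments about the right end.
Beam weight: 8.93 × 9.81 = 87.6 N down at 1.915 m → arm 1.915 m, τ = 87.6 × 1.915 = 167.8 N·m counterclockwise.
Lamp: 8.81 × 9.81 = 86.43 N down at 2.39 m → arm 1.44 m, τ = 86.43 × 1.44 = 124.5 N·m counterclockwise.
Block: 43.6 × 9.81 = 427.7 N down at 0.377 m → arm 3.453 m, τ = 427.7 × 3.453 = 1477 N·m counterclockwise.
Paint can: 4.34 × 9.81 = 42.58 N down at 3.66 m → arm 0.17 m, τ = 42.58 × 0.17 = 7.239 N·m counterclockwise.
Box: 3.17 × 9.81 = 31.1 N down at 0.767 m → arm 3.063 m, τ = 31.1 × 3.063 = 95.26 N·m counterclockwise.
Net moment of the loads = 1872 N·m counterclockwise.
The upward force F acts at the left end, arm 3.83 m, giving F × 3.83 clockwise.
Στ = 0 ⇒ F × 3.83 = 1872 ⇒ F = 1872 / 3.83 = 489 N.

F ≈ 489 N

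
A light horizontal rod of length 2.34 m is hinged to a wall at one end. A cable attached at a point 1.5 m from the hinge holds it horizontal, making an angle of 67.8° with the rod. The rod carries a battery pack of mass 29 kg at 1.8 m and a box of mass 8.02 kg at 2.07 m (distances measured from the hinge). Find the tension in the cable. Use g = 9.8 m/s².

T ≈ 485 N

Sum moments about the hinge (the unknown hinge reaction has zero arm there).
Battery pack: 29 × 9.8 = 284.2 N down at 1.8 m → arm 1.8 m, τ = 284.2 × 1.8 = 511.6 N·m clockwise.
Box: 8.02 × 9.8 = 78.6 N down at 2.07 m → arm 2.07 m, τ = 78.6 × 2.07 = 162.7 N·m clockwise.
Total clockwise load moment = 674.3 N·m.
The cable tension T acts at 1.5 m; only its component perpendicular to the rod, T sinθ, produces torque. sin 67.8° = 0.9259.
Balancing moments: T × 1.5 × 0.9259 = 674.3, giving T = 674.3 / 1.389 = 485 N.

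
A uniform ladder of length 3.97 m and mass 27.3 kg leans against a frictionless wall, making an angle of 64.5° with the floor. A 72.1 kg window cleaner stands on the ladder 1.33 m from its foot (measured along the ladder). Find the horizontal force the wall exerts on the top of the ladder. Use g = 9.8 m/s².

N_wall ≈ 177 N

Take moments about the foot of the ladder.
Ladder weight 27.3×9.8 = 267.5 N acts at 1.985 m along the ladder; its horizontal arm is 1.985·cos64.5° = 0.8546 m → τ = 228.6 N·m clockwise.
Window cleaner: 72.1×9.8 = 706.6 N at 1.33 m → arm 0.5726 m → τ = 404.6 N·m clockwise.
Wall normal N acts horizontally at the top; its moment arm is the height L sinθ = 3.97·sin64.5° = 3.583 m, counterclockwise.
Setting net torque to zero: N × 3.583 = 633.2 → N = 177 N.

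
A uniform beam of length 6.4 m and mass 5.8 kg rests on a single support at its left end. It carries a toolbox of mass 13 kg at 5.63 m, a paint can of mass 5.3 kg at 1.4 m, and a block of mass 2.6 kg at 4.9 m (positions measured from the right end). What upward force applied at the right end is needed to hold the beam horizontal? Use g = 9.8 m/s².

Take moments about the left end.
Beam weight: 5.8 × 9.8 = 56.84 N down at 3.2 m → arm 3.2 m, τ = 56.84 × 3.2 = 181.9 N·m clockwise.
Toolbox: 13 × 9.8 = 127.4 N down at 5.63 m → arm 0.77 m, τ = 127.4 × 0.77 = 98.1 N·m clockwise.
Paint can: 5.3 × 9.8 = 51.94 N down at 1.4 m → arm 5 m, τ = 51.94 × 5 = 259.7 N·m clockwise.
Block: 2.6 × 9.8 = 25.48 N down at 4.9 m → arm 1.5 m, τ = 25.48 × 1.5 = 38.22 N·m clockwise.
Net moment of the loads = 577.9 N·m clockwise.
The upward force F acts at the right end, arm 6.4 m, giving F × 6.4 counterclockwise.
Setting net torque to zero: F × 6.4 = 577.9 → F = 577.9 / 6.4 = 90.3 N.

F ≈ 90.3 N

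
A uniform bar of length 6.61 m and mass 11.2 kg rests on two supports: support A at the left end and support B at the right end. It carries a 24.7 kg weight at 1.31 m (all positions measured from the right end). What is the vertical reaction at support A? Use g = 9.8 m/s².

Taking torques about support B:
Beam weight: 11.2 × 9.8 = 109.8 N down at 3.305 m → arm 3.305 m, τ = 109.8 × 3.305 = 362.9 N·m counterclockwise.
Weight: 24.7 × 9.8 = 242.1 N down at 1.31 m → arm 1.31 m, τ = 242.1 × 1.31 = 317.2 N·m counterclockwise.
Net load moment about support B = 680.1 N·m counterclockwise.
Reaction R at support A is upward at 6.61 m, arm 6.61 m → moment R × 6.61 clockwise.
Setting net torque to zero: R × 6.61 = 680.1 → R = 103 N.

R_A ≈ 103 N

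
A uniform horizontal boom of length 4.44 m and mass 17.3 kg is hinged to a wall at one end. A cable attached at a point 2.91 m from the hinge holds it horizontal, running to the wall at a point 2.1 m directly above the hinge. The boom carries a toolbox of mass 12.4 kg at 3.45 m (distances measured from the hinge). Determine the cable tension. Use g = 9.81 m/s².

Choose the hinge as the axis so the unknown hinge reaction has zero arm there.
Beam weight: 17.3 × 9.81 = 169.7 N down at 2.22 m → arm 2.22 m, τ = 169.7 × 2.22 = 376.7 N·m clockwise.
Toolbox: 12.4 × 9.81 = 121.6 N down at 3.45 m → arm 3.45 m, τ = 121.6 × 3.45 = 419.5 N·m clockwise.
Total clockwise load moment = 796.2 N·m.
The cable tension T acts at 2.91 m; only its component perpendicular to the boom, T sinθ, produces torque. sinθ = h/√(h²+d²) = 2.1/√(2.1²+2.91²) = 0.5852.
For rotational equilibrium, T × 2.91 × 0.5852 = 796.2, so T = 796.2 / 1.703 = 468 N.

T ≈ 468 N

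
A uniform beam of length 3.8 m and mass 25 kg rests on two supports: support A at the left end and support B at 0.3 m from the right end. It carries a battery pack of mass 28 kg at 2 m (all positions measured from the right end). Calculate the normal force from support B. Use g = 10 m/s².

R_B ≈ 280 N

Taking torques about support A:
Beam weight: 25 × 10 = 250 N down at 1.9 m → arm 1.9 m, τ = 250 × 1.9 = 475 N·m clockwise.
Battery pack: 28 × 10 = 280 N down at 2 m → arm 1.8 m, τ = 280 × 1.8 = 504 N·m clockwise.
Net load moment about support A = 979 N·m clockwise.
Reaction R at support B is upward at 0.3 m, arm 3.5 m → moment R × 3.5 counterclockwise.
Στ = 0 ⇒ R × 3.5 = 979 ⇒ R = 280 N.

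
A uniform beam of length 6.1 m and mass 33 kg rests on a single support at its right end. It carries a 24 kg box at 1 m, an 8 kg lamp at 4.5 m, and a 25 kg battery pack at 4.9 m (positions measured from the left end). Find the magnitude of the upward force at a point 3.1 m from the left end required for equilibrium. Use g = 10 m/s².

Sum moments about the right end (the unknown pivot reaction has zero arm there).
Beam weight: 33 × 10 = 330 N down at 3.05 m → arm 3.05 m, τ = 330 × 3.05 = 1006 N·m counterclockwise.
Box: 24 × 10 = 240 N down at 1 m → arm 5.1 m, τ = 240 × 5.1 = 1224 N·m counterclockwise.
Lamp: 8 × 10 = 80 N down at 4.5 m → arm 1.6 m, τ = 80 × 1.6 = 128 N·m counterclockwise.
Battery pack: 25 × 10 = 250 N down at 4.9 m → arm 1.2 m, τ = 250 × 1.2 = 300 N·m counterclockwise.
Net moment of the loads = 2658 N·m counterclockwise.
The upward force F acts at a point 3.1 m from the left end, arm 3 m, giving F × 3 clockwise.
Setting net torque to zero: F × 3 = 2658 → F = 2658 / 3 = 886 N.

F ≈ 886 N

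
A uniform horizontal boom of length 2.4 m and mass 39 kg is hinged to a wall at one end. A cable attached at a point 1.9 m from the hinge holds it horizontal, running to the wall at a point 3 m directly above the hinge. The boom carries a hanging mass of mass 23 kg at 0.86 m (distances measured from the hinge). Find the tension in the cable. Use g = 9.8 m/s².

T ≈ 406 N

Choose the hinge as the axis so the unknown hinge reaction has zero arm there.
Beam weight: 39 × 9.8 = 382.2 N down at 1.2 m → arm 1.2 m, τ = 382.2 × 1.2 = 458.6 N·m clockwise.
Hanging mass: 23 × 9.8 = 225.4 N down at 0.86 m → arm 0.86 m, τ = 225.4 × 0.86 = 193.8 N·m clockwise.
Total clockwise load moment = 652.4 N·m.
The cable tension T acts at 1.9 m; only its component perpendicular to the boom, T sinθ, produces torque. sinθ = h/√(h²+d²) = 3/√(3²+1.9²) = 0.8448.
Στ = 0 ⇒ T × 1.9 × 0.8448 = 652.4 ⇒ T = 652.4 / 1.605 = 406 N.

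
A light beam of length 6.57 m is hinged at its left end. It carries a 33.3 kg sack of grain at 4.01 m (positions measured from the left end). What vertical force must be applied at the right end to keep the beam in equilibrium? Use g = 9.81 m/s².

Taking torques about the left end:
Sack of grain: 33.3 × 9.81 = 326.7 N down at 4.01 m → arm 4.01 m, τ = 326.7 × 4.01 = 1310 N·m clockwise.
Net moment of the loads = 1310 N·m clockwise.
The upward force F acts at the right end, arm 6.57 m, giving F × 6.57 counterclockwise.
Στ = 0 ⇒ F × 6.57 = 1310 ⇒ F = 1310 / 6.57 = 199 N.

F ≈ 199 N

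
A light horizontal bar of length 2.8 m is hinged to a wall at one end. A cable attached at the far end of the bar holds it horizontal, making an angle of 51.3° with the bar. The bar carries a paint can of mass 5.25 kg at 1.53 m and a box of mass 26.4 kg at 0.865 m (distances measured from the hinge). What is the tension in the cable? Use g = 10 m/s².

Taking torques about the hinge:
Paint can: 5.25 × 10 = 52.5 N down at 1.53 m → arm 1.53 m, τ = 52.5 × 1.53 = 80.33 N·m clockwise.
Box: 26.4 × 10 = 264 N down at 0.865 m → arm 0.865 m, τ = 264 × 0.865 = 228.4 N·m clockwise.
Total clockwise load moment = 308.7 N·m.
The cable tension T acts at 2.8 m; only its component perpendicular to the bar, T sinθ, produces torque. sin 51.3° = 0.7804.
Στ = 0 ⇒ T × 2.8 × 0.7804 = 308.7 ⇒ T = 308.7 / 2.185 = 141 N.

T ≈ 141 N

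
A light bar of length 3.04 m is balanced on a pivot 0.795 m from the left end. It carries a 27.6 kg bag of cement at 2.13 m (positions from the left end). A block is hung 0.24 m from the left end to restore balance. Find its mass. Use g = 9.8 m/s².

m ≈ 66.4 kg

Sum moments about the pivot (at 0.795 m from the left end) (the support reaction has zero arm there).
Bag of cement: 27.6 × 9.8 = 270.5 N down at 2.13 m → arm 1.335 m, τ = 270.5 × 1.335 = 361.1 N·m clockwise.
Net moment of known loads = 361.1 N·m clockwise.
An unknown mass m at 0.24 m has arm 0.555 m; its moment is m·g·0.555 counterclockwise.
Στ = 0 ⇒ m × 9.8 × 0.555 = 361.1 ⇒ m = 361.1 / (9.8 × 0.555) = 66.4 kg.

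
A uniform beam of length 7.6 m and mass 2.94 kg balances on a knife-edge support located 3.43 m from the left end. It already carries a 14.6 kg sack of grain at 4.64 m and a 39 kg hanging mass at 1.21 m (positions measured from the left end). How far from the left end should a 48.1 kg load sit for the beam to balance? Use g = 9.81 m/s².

Choose the knife-edge support (at 3.43 m from the left end) as the axis so the support reaction has zero arm there.
Beam weight: 2.94 × 9.81 = 28.84 N down at 3.8 m → arm 0.37 m, τ = 28.84 × 0.37 = 10.67 N·m clockwise.
Sack of grain: 14.6 × 9.81 = 143.2 N down at 4.64 m → arm 1.21 m, τ = 143.2 × 1.21 = 173.3 N·m clockwise.
Hanging mass: 39 × 9.81 = 382.6 N down at 1.21 m → arm 2.22 m, τ = 382.6 × 2.22 = 849.4 N·m counterclockwise.
Net moment of existing loads = 665.4 N·m counterclockwise.
The load weighs 48.1 × 9.81 = 471.9 N and must supply an equal clockwise moment, so its lever arm about the knife-edge support is 665.4 / 471.9 = 1.41 m.
That puts it at 3.43 + 1.41 = 4.84 m from the left end.

x ≈ 4.84 m from the left end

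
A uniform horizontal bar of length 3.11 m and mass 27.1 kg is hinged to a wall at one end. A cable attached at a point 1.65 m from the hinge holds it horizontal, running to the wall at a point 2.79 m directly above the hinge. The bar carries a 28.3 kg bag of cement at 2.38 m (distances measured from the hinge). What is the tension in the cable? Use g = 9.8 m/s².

Take moments about the hinge.
Beam weight: 27.1 × 9.8 = 265.6 N down at 1.555 m → arm 1.555 m, τ = 265.6 × 1.555 = 413 N·m clockwise.
Bag of cement: 28.3 × 9.8 = 277.3 N down at 2.38 m → arm 2.38 m, τ = 277.3 × 2.38 = 660 N·m clockwise.
Total clockwise load moment = 1073 N·m.
The cable tension T acts at 1.65 m; only its component perpendicular to the bar, T sinθ, produces torque. sinθ = h/√(h²+d²) = 2.79/√(2.79²+1.65²) = 0.8607.
Balancing moments: T × 1.65 × 0.8607 = 1073, giving T = 1073 / 1.42 = 756 N.

T ≈ 756 N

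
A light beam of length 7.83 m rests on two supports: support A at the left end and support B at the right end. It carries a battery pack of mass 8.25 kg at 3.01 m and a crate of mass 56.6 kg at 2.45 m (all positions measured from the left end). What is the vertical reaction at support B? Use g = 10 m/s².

Choose support A as the axis so its reaction then has zero moment arm.
Battery pack: 8.25 × 10 = 82.5 N down at 3.01 m → arm 3.01 m, τ = 82.5 × 3.01 = 248.3 N·m clockwise.
Crate: 56.6 × 10 = 566 N down at 2.45 m → arm 2.45 m, τ = 566 × 2.45 = 1387 N·m clockwise.
Net load moment about support A = 1635 N·m clockwise.
Reaction R at support B is upward at 7.83 m, arm 7.83 m → moment R × 7.83 counterclockwise.
Balancing moments: R × 7.83 = 1635, giving R = 209 N.

R_B ≈ 209 N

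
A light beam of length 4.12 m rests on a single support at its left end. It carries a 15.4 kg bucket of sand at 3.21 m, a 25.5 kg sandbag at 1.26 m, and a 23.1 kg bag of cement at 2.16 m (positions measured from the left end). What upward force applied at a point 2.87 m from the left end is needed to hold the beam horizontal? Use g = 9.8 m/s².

F ≈ 449 N

Choose the left end as the axis so the unknown pivot reaction has zero arm there.
Bucket of sand: 15.4 × 9.8 = 150.9 N down at 3.21 m → arm 3.21 m, τ = 150.9 × 3.21 = 484.4 N·m clockwise.
Sandbag: 25.5 × 9.8 = 249.9 N down at 1.26 m → arm 1.26 m, τ = 249.9 × 1.26 = 314.9 N·m clockwise.
Bag of cement: 23.1 × 9.8 = 226.4 N down at 2.16 m → arm 2.16 m, τ = 226.4 × 2.16 = 489 N·m clockwise.
Net moment of the loads = 1288 N·m clockwise.
The upward force F acts at a point 2.87 m from the left end, arm 2.87 m, giving F × 2.87 counterclockwise.
For rotational equilibrium, F × 2.87 = 1288, so F = 1288 / 2.87 = 449 N.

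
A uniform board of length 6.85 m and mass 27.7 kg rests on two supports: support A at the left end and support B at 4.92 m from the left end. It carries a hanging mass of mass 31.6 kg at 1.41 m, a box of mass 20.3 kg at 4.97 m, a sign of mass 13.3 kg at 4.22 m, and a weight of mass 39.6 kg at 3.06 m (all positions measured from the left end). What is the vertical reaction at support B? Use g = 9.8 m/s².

About support A:
Beam weight: 27.7 × 9.8 = 271.5 N down at 3.425 m → arm 3.425 m, τ = 271.5 × 3.425 = 929.9 N·m clockwise.
Hanging mass: 31.6 × 9.8 = 309.7 N down at 1.41 m → arm 1.41 m, τ = 309.7 × 1.41 = 436.7 N·m clockwise.
Box: 20.3 × 9.8 = 198.9 N down at 4.97 m → arm 4.97 m, τ = 198.9 × 4.97 = 988.5 N·m clockwise.
Sign: 13.3 × 9.8 = 130.3 N down at 4.22 m → arm 4.22 m, τ = 130.3 × 4.22 = 549.9 N·m clockwise.
Weight: 39.6 × 9.8 = 388.1 N down at 3.06 m → arm 3.06 m, τ = 388.1 × 3.06 = 1188 N·m clockwise.
Net load moment about support A = 4093 N·m clockwise.
Reaction R at support B is upward at 4.92 m, arm 4.92 m → moment R × 4.92 counterclockwise.
Στ = 0 ⇒ R × 4.92 = 4093 ⇒ R = 832 N.

R_B ≈ 832 N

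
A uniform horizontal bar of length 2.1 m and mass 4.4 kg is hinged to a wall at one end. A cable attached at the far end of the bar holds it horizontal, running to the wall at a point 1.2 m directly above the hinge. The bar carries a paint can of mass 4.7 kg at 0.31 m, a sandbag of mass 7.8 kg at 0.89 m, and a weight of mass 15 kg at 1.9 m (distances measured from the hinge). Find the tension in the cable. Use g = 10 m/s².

Sum moments about the hinge (the unknown hinge reaction has zero arm there).
Beam weight: 4.4 × 10 = 44 N down at 1.05 m → arm 1.05 m, τ = 44 × 1.05 = 46.2 N·m clockwise.
Paint can: 4.7 × 10 = 47 N down at 0.31 m → arm 0.31 m, τ = 47 × 0.31 = 14.57 N·m clockwise.
Sandbag: 7.8 × 10 = 78 N down at 0.89 m → arm 0.89 m, τ = 78 × 0.89 = 69.42 N·m clockwise.
Weight: 15 × 10 = 150 N down at 1.9 m → arm 1.9 m, τ = 150 × 1.9 = 285 N·m clockwise.
Total clockwise load moment = 415.2 N·m.
The cable tension T acts at 2.1 m; only its component perpendicular to the bar, T sinθ, produces torque. sinθ = h/√(h²+d²) = 1.2/√(1.2²+2.1²) = 0.4961.
For rotational equilibrium, T × 2.1 × 0.4961 = 415.2, so T = 415.2 / 1.042 = 398 N.

T ≈ 398 N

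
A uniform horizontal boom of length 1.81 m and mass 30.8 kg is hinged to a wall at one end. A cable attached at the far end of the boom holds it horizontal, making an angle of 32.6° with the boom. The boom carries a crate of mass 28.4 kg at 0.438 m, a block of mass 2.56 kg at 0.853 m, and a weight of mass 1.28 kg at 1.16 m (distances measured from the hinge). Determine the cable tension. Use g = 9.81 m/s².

Choose the hinge as the axis so the unknown hinge reaction has zero arm there.
Beam weight: 30.8 × 9.81 = 302.1 N down at 0.905 m → arm 0.905 m, τ = 302.1 × 0.905 = 273.4 N·m clockwise.
Crate: 28.4 × 9.81 = 278.6 N down at 0.438 m → arm 0.438 m, τ = 278.6 × 0.438 = 122 N·m clockwise.
Block: 2.56 × 9.81 = 25.11 N down at 0.853 m → arm 0.853 m, τ = 25.11 × 0.853 = 21.42 N·m clockwise.
Weight: 1.28 × 9.81 = 12.56 N down at 1.16 m → arm 1.16 m, τ = 12.56 × 1.16 = 14.57 N·m clockwise.
Total clockwise load moment = 431.4 N·m.
The cable tension T acts at 1.81 m; only its component perpendicular to the boom, T sinθ, produces torque. sin 32.6° = 0.5388.
Στ = 0 ⇒ T × 1.81 × 0.5388 = 431.4 ⇒ T = 431.4 / 0.9752 = 442 N.

T ≈ 442 N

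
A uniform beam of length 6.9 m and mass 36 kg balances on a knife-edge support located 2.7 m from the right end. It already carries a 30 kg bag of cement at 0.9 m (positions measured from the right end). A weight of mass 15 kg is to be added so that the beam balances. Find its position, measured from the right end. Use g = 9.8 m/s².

x ≈ 4.5 m from the right end

Take moments about the knife-edge support (at 2.7 m from the right end).
Beam weight: 36 × 9.8 = 352.8 N down at 3.45 m → arm 0.75 m, τ = 352.8 × 0.75 = 264.6 N·m counterclockwise.
Bag of cement: 30 × 9.8 = 294 N down at 0.9 m → arm 1.8 m, τ = 294 × 1.8 = 529.2 N·m clockwise.
Net moment of existing loads = 264.6 N·m clockwise.
The weight weighs 15 × 9.8 = 147 N and must supply an equal counterclockwise moment, so its lever arm about the knife-edge support is 264.6 / 147 = 1.8 m.
That puts it at 2.7 + 1.8 = 4.5 m from the right end.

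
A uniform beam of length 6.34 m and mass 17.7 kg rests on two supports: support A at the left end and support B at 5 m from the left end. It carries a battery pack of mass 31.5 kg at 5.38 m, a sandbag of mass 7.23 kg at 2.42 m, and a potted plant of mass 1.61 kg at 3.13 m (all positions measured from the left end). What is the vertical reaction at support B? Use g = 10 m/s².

R_B ≈ 496 N

Taking torques about support A:
Beam weight: 17.7 × 10 = 177 N down at 3.17 m → arm 3.17 m, τ = 177 × 3.17 = 561.1 N·m clockwise.
Battery pack: 31.5 × 10 = 315 N down at 5.38 m → arm 5.38 m, τ = 315 × 5.38 = 1695 N·m clockwise.
Sandbag: 7.23 × 10 = 72.3 N down at 2.42 m → arm 2.42 m, τ = 72.3 × 2.42 = 175 N·m clockwise.
Potted plant: 1.61 × 10 = 16.1 N down at 3.13 m → arm 3.13 m, τ = 16.1 × 3.13 = 50.39 N·m clockwise.
Net load moment about support A = 2481 N·m clockwise.
Reaction R at support B is upward at 5 m, arm 5 m → moment R × 5 counterclockwise.
For rotational equilibrium, R × 5 = 2481, so R = 496 N.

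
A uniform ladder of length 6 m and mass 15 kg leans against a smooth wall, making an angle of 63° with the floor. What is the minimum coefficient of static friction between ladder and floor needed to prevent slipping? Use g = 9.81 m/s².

μ_min ≈ 0.255

About the foot of the ladder:
Ladder weight 15×9.81 = 147.2 N acts at 3 m along the ladder; its horizontal arm is 3·cos63° = 1.362 m → τ = 200.5 N·m clockwise.
Wall normal N acts horizontally at the top; its moment arm is the height L sinθ = 6·sin63° = 5.346 m, counterclockwise.
Balancing moments: N × 5.346 = 200.5, giving N = 37.5 N.
ΣFx = 0 ⇒ f = N_wall = 37.5 N. ΣFy = 0 ⇒ N_floor = 147.2 N.
μ_min = f / N_floor = 37.5 / 147.2 = 0.255.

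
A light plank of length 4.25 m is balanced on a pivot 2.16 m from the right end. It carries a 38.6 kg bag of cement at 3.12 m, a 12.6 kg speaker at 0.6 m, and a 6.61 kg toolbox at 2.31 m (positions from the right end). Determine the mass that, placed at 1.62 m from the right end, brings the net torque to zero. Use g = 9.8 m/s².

Taking torques about the pivot (at 2.16 m from the right end):
Bag of cement: 38.6 × 9.8 = 378.3 N down at 3.12 m → arm 0.96 m, τ = 378.3 × 0.96 = 363.2 N·m counterclockwise.
Speaker: 12.6 × 9.8 = 123.5 N down at 0.6 m → arm 1.56 m, τ = 123.5 × 1.56 = 192.7 N·m clockwise.
Toolbox: 6.61 × 9.8 = 64.78 N down at 2.31 m → arm 0.15 m, τ = 64.78 × 0.15 = 9.717 N·m counterclockwise.
Net moment of known loads = 180.2 N·m counterclockwise.
An unknown mass m at 1.62 m has arm 0.54 m; its moment is m·g·0.54 clockwise.
Setting net torque to zero: m × 9.8 × 0.54 = 180.2 → m = 180.2 / (9.8 × 0.54) = 34.1 kg.

m ≈ 34.1 kg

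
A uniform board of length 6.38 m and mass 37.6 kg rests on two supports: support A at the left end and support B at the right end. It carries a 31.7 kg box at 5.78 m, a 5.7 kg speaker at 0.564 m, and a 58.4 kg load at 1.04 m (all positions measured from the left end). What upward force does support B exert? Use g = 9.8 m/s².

R_B ≈ 564 N

Sum moments about support A (its reaction then has zero moment arm).
Beam weight: 37.6 × 9.8 = 368.5 N down at 3.19 m → arm 3.19 m, τ = 368.5 × 3.19 = 1176 N·m clockwise.
Box: 31.7 × 9.8 = 310.7 N down at 5.78 m → arm 5.78 m, τ = 310.7 × 5.78 = 1796 N·m clockwise.
Speaker: 5.7 × 9.8 = 55.86 N down at 0.564 m → arm 0.564 m, τ = 55.86 × 0.564 = 31.51 N·m clockwise.
Load: 58.4 × 9.8 = 572.3 N down at 1.04 m → arm 1.04 m, τ = 572.3 × 1.04 = 595.2 N·m clockwise.
Net load moment about support A = 3599 N·m clockwise.
Reaction R at support B is upward at 6.38 m, arm 6.38 m → moment R × 6.38 counterclockwise.
Στ = 0 ⇒ R × 6.38 = 3599 ⇒ R = 564 N.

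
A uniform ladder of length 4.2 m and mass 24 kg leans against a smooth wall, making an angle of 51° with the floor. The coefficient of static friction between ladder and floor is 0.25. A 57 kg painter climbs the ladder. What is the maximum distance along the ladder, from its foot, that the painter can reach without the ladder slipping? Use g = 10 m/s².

d ≈ 0.958 m

Take moments about the foot of the ladder.
Ladder weight 24×10 = 240 N acts at 2.1 m along the ladder; its horizontal arm is 2.1·cos51° = 1.322 m → τ = 317.3 N·m clockwise.
Painter weight 57×10 = 570 N at distance d → arm d·cos51° → τ = 570·d·0.6293 clockwise.
Wall normal N at the top has arm L sinθ = 3.264 m counterclockwise, so Στ = 0 gives N·3.264 = 317.3 + 358.7·d.
ΣFy = 0 ⇒ N_floor = 810 N, so the maximum friction is μ_s·N_floor = 0.25×810 = 202.5 N. ΣFx = 0 ⇒ N_wall = f, so at the slipping point N = 202.5 N.
Substituting: 202.5×3.264 = 317.3 + 358.7·d ⇒ d = (661 − 317.3) / 358.7 = 0.958 m.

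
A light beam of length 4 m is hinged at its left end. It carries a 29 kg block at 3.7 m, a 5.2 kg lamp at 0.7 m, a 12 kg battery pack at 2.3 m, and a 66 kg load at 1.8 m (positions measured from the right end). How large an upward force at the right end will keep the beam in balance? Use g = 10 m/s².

About the left end:
Block: 29 × 10 = 290 N down at 3.7 m → arm 0.3 m, τ = 290 × 0.3 = 87 N·m clockwise.
Lamp: 5.2 × 10 = 52 N down at 0.7 m → arm 3.3 m, τ = 52 × 3.3 = 171.6 N·m clockwise.
Battery pack: 12 × 10 = 120 N down at 2.3 m → arm 1.7 m, τ = 120 × 1.7 = 204 N·m clockwise.
Load: 66 × 10 = 660 N down at 1.8 m → arm 2.2 m, τ = 660 × 2.2 = 1452 N·m clockwise.
Net moment of the loads = 1915 N·m clockwise.
The upward force F acts at the right end, arm 4 m, giving F × 4 counterclockwise.
Balancing moments: F × 4 = 1915, giving F = 1915 / 4 = 479 N.

F ≈ 479 N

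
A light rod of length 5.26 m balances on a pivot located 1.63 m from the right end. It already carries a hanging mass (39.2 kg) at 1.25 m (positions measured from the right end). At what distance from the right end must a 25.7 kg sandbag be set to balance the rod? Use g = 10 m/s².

x ≈ 2.21 m from the right end

About the pivot (at 1.63 m from the right end):
Hanging mass: 39.2 × 10 = 392 N down at 1.25 m → arm 0.38 m, τ = 392 × 0.38 = 149 N·m clockwise.
Net moment of existing loads = 149 N·m clockwise.
The sandbag weighs 25.7 × 10 = 257 N and must supply an equal counterclockwise moment, so its lever arm about the pivot is 149 / 257 = 0.58 m.
That puts it at 1.63 + 0.58 = 2.21 m from the right end.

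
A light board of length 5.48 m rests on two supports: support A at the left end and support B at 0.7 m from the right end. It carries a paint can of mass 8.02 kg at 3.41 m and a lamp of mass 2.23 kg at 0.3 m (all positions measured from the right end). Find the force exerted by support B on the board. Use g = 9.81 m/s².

R_B ≈ 57.8 N

Sum moments about support A (its reaction then has zero moment arm).
Paint can: 8.02 × 9.81 = 78.68 N down at 3.41 m → arm 2.07 m, τ = 78.68 × 2.07 = 162.9 N·m clockwise.
Lamp: 2.23 × 9.81 = 21.88 N down at 0.3 m → arm 5.18 m, τ = 21.88 × 5.18 = 113.3 N·m clockwise.
Net load moment about support A = 276.2 N·m clockwise.
Reaction R at support B is upward at 0.7 m, arm 4.78 m → moment R × 4.78 counterclockwise.
Στ = 0 ⇒ R × 4.78 = 276.2 ⇒ R = 57.8 N.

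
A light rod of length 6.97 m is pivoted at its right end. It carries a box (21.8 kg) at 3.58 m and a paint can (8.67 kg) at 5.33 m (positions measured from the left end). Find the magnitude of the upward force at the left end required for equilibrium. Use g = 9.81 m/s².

F ≈ 124 N

Take moments about the right end.
Box: 21.8 × 9.81 = 213.9 N down at 3.58 m → arm 3.39 m, τ = 213.9 × 3.39 = 725.1 N·m counterclockwise.
Paint can: 8.67 × 9.81 = 85.05 N down at 5.33 m → arm 1.64 m, τ = 85.05 × 1.64 = 139.5 N·m counterclockwise.
Net moment of the loads = 864.6 N·m counterclockwise.
The upward force F acts at the left end, arm 6.97 m, giving F × 6.97 clockwise.
Setting net torque to zero: F × 6.97 = 864.6 → F = 864.6 / 6.97 = 124 N.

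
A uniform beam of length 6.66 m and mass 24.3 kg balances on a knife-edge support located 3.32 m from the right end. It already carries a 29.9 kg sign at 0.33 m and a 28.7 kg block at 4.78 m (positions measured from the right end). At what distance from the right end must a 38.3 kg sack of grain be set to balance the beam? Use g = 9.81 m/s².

About the knife-edge support (at 3.32 m from the right end):
Beam weight: 24.3 × 9.81 = 238.4 N down at 3.33 m → arm 0.01 m, τ = 238.4 × 0.01 = 2.384 N·m counterclockwise.
Sign: 29.9 × 9.81 = 293.3 N down at 0.33 m → arm 2.99 m, τ = 293.3 × 2.99 = 877 N·m clockwise.
Block: 28.7 × 9.81 = 281.5 N down at 4.78 m → arm 1.46 m, τ = 281.5 × 1.46 = 411 N·m counterclockwise.
Net moment of existing loads = 463.6 N·m clockwise.
The sack of grain weighs 38.3 × 9.81 = 375.7 N and must supply an equal counterclockwise moment, so its lever arm about the knife-edge support is 463.6 / 375.7 = 1.23 m.
That puts it at 3.32 + 1.23 = 4.55 m from the right end.

x ≈ 4.55 m from the right end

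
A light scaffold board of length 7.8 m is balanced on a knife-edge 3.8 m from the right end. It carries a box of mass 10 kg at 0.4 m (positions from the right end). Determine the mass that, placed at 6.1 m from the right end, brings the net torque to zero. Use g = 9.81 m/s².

Taking torques about the knife-edge (at 3.8 m from the right end):
Box: 10 × 9.81 = 98.1 N down at 0.4 m → arm 3.4 m, τ = 98.1 × 3.4 = 333.5 N·m clockwise.
Net moment of known loads = 333.5 N·m clockwise.
An unknown mass m at 6.1 m has arm 2.3 m; its moment is m·g·2.3 counterclockwise.
For rotational equilibrium, m × 9.81 × 2.3 = 333.5, so m = 333.5 / (9.81 × 2.3) = 14.8 kg.

m ≈ 14.8 kg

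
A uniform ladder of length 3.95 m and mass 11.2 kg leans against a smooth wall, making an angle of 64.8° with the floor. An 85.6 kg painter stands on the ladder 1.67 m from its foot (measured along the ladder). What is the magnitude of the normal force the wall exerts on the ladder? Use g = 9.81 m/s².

N_wall ≈ 193 N

Take moments about the foot of the ladder.
Ladder weight 11.2×9.81 = 109.9 N acts at 1.975 m along the ladder; its horizontal arm is 1.975·cos64.8° = 0.8409 m → τ = 92.41 N·m clockwise.
Painter: 85.6×9.81 = 839.7 N at 1.67 m → arm 0.7111 m → τ = 597.1 N·m clockwise.
Wall normal N acts horizontally at the top; its moment arm is the height L sinθ = 3.95·sin64.8° = 3.574 m, counterclockwise.
Setting net torque to zero: N × 3.574 = 689.5 → N = 193 N.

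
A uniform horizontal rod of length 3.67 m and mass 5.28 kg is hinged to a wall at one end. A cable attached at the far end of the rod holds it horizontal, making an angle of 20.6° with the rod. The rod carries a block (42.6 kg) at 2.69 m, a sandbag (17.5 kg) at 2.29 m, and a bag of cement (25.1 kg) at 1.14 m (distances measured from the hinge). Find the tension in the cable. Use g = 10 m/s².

T ≈ 1490 N

Choose the hinge as the axis so the unknown hinge reaction has zero arm there.
Beam weight: 5.28 × 10 = 52.8 N down at 1.835 m → arm 1.835 m, τ = 52.8 × 1.835 = 96.89 N·m clockwise.
Block: 42.6 × 10 = 426 N down at 2.69 m → arm 2.69 m, τ = 426 × 2.69 = 1146 N·m clockwise.
Sandbag: 17.5 × 10 = 175 N down at 2.29 m → arm 2.29 m, τ = 175 × 2.29 = 400.8 N·m clockwise.
Bag of cement: 25.1 × 10 = 251 N down at 1.14 m → arm 1.14 m, τ = 251 × 1.14 = 286.1 N·m clockwise.
Total clockwise load moment = 1930 N·m.
The cable tension T acts at 3.67 m; only its component perpendicular to the rod, T sinθ, produces torque. sin 20.6° = 0.3518.
For rotational equilibrium, T × 3.67 × 0.3518 = 1930, so T = 1930 / 1.291 = 1490 N.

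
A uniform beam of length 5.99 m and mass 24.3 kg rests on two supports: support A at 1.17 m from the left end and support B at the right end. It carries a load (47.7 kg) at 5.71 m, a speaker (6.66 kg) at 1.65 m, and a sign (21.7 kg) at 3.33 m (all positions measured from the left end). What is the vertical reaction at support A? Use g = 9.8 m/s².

R_A ≈ 351 N

Take moments about support B.
Beam weight: 24.3 × 9.8 = 238.1 N down at 2.995 m → arm 2.995 m, τ = 238.1 × 2.995 = 713.1 N·m counterclockwise.
Load: 47.7 × 9.8 = 467.5 N down at 5.71 m → arm 0.28 m, τ = 467.5 × 0.28 = 130.9 N·m counterclockwise.
Speaker: 6.66 × 9.8 = 65.27 N down at 1.65 m → arm 4.34 m, τ = 65.27 × 4.34 = 283.3 N·m counterclockwise.
Sign: 21.7 × 9.8 = 212.7 N down at 3.33 m → arm 2.66 m, τ = 212.7 × 2.66 = 565.8 N·m counterclockwise.
Net load moment about support B = 1693 N·m counterclockwise.
Reaction R at support A is upward at 1.17 m, arm 4.82 m → moment R × 4.82 clockwise.
Setting net torque to zero: R × 4.82 = 1693 → R = 351 N.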